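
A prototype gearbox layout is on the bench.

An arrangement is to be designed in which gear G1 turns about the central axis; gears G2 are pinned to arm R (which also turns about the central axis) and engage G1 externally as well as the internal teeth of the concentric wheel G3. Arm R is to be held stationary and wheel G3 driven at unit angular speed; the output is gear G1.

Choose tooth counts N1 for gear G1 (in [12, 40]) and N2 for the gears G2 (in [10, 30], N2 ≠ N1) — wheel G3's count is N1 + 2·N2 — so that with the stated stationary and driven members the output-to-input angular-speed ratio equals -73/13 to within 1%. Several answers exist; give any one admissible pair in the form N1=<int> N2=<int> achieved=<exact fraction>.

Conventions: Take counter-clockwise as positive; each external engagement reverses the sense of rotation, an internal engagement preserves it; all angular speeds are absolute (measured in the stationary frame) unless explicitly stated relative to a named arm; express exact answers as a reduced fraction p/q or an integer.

class = planetary set [ratio -73/13 wanted; Willis about the carrier]
Willis with ω_arm = 0: ω_sun/ω_ring = −N3/N1; set equal to -73/13  ⇒  N3/N1 = −(-73/13) = 73/13
N3 = N1 + 2·N2  ⇒  N2/N1 = (N3/N1 − 1)/2 = (73/13 − 1)/2 = 30/13
smallest multiple with N1 ≥ 12 and N2 ≥ 10: k = 1  ⇒  N1 = 1·13 = 13, N2 = 1·30 = 30 (N1 ≤ 40, N2 ≤ 30, N2 ≠ N1 ✓), N3 = 13 + 2·30 = 73
check: −N3/N1 with N1 = 13, N3 = 73 gives -73/13; |achieved − target| = 0 ≤ 73/1300 ✓

N1=13 N2=30 achieved=-73/13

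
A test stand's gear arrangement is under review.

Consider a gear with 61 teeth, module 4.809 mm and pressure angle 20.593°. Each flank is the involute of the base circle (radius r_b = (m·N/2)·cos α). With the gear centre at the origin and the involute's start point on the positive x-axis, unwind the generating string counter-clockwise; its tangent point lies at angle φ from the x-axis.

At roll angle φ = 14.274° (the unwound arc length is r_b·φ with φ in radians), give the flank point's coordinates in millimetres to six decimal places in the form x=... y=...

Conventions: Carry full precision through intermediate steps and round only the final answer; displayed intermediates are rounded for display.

single-mesh involute tooth geometry (61T wheel at module 4.809)
pitch radius r_p = m·N/2 = 4.809·61/2 = 146.674500
base radius r_b = r_p·cos α = 146.674500·cos 20.593° = 137.302368
roll angle φ = 14.274° = 0.24912830 rad
x = r_b·(cos φ + φ·sin φ) = 141.497313
y = r_b·(sin φ − φ·cos φ) = 0.703280

x=141.497313 y=0.703280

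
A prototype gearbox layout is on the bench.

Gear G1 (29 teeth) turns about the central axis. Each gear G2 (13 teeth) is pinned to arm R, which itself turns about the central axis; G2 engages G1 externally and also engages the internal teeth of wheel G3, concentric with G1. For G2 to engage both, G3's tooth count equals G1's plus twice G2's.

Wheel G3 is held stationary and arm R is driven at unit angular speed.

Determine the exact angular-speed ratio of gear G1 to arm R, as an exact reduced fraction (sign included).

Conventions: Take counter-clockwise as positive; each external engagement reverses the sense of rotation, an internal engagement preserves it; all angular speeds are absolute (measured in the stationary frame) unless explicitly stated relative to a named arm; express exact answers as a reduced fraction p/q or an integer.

84/29

recognized (axles ride arm R): planetary set, 29/13/55 teeth
ring teeth: 29 + 2·13 = 55
29(ω_sun−ω_arm) = −55(ω_ring−ω_arm),  ω_ring = 0, ω_arm = 1
ω_sun = 1 − (55/29)(0−1) = 84/29
ω_out/ω_in = 84/29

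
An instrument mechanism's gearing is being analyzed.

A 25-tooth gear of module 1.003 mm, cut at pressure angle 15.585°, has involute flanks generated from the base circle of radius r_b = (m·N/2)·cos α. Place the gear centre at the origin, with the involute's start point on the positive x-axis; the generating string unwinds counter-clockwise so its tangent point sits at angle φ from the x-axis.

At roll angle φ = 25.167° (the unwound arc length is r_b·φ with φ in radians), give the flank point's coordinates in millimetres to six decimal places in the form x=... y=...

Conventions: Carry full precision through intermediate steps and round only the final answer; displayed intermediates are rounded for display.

x=13.185949 y=0.334615

class = single-mesh tooth geometry [base-circle involute, m = 1.003, 25T]
pitch radius r_p = m·N/2 = 1.003·25/2 = 12.537500
base radius r_b = r_p·cos α = 12.537500·cos 15.585° = 12.076533
roll angle φ = 25.167° = 0.43924701 rad
x = r_b·(cos φ + φ·sin φ) = 13.185949
y = r_b·(sin φ − φ·cos φ) = 0.334615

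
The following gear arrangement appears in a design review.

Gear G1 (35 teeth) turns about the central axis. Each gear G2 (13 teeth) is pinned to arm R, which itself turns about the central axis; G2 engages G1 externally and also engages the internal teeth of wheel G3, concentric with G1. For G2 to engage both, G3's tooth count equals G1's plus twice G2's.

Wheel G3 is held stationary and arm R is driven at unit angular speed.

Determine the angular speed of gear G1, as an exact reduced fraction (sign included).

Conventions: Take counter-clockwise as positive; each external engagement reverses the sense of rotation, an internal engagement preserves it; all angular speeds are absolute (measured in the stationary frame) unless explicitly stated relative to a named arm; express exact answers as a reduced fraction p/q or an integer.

recognized (axles ride arm R): planetary set, 35/13/61 teeth
ring teeth: 35 + 2·13 = 61
35(ω_sun−ω_arm) = −61(ω_ring−ω_arm),  ω_ring = 0, ω_arm = 1
ω_sun = 1 − (61/35)(0−1) = 96/35
exact speed ratio = 96/35

96/35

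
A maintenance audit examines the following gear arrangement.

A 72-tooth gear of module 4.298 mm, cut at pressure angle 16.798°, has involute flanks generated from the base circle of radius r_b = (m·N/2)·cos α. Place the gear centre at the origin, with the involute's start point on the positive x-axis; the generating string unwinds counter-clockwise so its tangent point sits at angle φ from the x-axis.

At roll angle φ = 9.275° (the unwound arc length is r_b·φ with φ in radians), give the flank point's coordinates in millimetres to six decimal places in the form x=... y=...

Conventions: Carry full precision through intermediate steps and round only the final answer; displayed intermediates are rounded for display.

x=150.053806 y=0.208903

single-mesh involute tooth geometry (72T wheel at module 4.298)
pitch radius r_p = m·N/2 = 4.298·72/2 = 154.728000
base radius r_b = r_p·cos α = 154.728000·cos 16.798° = 148.125692
roll angle φ = 9.275° = 0.16187929 rad
x = r_b·(cos φ + φ·sin φ) = 150.053806
y = r_b·(sin φ − φ·cos φ) = 0.208903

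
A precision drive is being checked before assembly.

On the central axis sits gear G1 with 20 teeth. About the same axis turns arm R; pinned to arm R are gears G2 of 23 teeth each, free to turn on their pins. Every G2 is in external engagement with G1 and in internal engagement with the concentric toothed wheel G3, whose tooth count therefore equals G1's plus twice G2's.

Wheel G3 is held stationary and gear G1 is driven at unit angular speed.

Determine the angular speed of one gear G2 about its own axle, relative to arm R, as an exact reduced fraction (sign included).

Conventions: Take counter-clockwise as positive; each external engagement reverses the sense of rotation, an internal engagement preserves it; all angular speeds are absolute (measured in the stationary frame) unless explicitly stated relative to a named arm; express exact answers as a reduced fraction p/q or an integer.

planetary set (20T centre, 23T on arm, 66T internal) — Willis relation
ring teeth: 20 + 2·23 = 66
20(ω_sun−ω_arm) = −66(ω_ring−ω_arm),  ω_ring = 0, ω_sun = 1
20(1−ω_arm) = −66(0−ω_arm)  ⇒  86·ω_arm = 20  ⇒  ω_arm = 10/43
sun–planet mesh: 20·(1−10/43) = −23·(ω_p−ω_arm)  ⇒  ω_p−ω_arm = -660/989
exact speed ratio = -660/989

-660/989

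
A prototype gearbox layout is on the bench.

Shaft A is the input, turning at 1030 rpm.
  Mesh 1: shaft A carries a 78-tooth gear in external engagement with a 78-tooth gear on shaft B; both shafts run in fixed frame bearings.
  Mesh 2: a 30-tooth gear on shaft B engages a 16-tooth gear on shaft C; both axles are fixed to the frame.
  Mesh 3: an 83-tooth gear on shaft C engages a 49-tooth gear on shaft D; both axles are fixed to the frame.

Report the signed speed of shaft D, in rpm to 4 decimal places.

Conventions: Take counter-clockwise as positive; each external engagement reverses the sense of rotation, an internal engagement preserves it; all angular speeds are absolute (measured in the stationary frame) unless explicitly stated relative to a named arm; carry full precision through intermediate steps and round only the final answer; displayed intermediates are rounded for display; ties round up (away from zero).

topology: fixed-axis compound train — 3 meshes, A→D
mesh 1 [78T→78T]: ω = 1030.0000×78/78 = 1030.0000 rpm, sense flips to −
mesh 2 [30T→16T]: ω = 1030.0000×30/16 = 1931.2500 rpm, sense flips to +
mesh 3 [83T→49T]: ω = 1931.2500×83/49 = 3271.3010 rpm, sense flips to −
signed output speed = -3271.3010 rpm

-3271.3010 rpm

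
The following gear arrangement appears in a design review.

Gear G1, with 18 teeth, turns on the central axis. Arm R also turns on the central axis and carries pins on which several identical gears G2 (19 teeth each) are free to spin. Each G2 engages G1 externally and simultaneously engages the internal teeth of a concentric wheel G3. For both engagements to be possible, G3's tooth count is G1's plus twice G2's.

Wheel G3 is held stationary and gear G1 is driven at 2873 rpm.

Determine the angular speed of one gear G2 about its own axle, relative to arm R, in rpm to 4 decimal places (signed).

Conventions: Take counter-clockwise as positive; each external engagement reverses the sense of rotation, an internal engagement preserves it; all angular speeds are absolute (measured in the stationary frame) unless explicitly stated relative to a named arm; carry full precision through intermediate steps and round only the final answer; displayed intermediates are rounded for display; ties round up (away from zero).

planetary set (18T centre, 19T on arm, 56T internal) — Willis relation
normalise by the input: solve with ω_sun = 1, then scale by 2873 rpm
ring teeth: 18 + 2·19 = 56
18(ω_sun−ω_arm) = −56(ω_ring−ω_arm),  ω_ring = 0, ω_sun = 1
18(1−ω_arm) = −56(0−ω_arm)  ⇒  74·ω_arm = 18  ⇒  ω_arm = 9/37
sun–planet mesh: 18·(1−9/37) = −19·(ω_p−ω_arm)  ⇒  ω_p−ω_arm = -504/703
scale: ω_p−ω_arm = -504/703 × 2873 rpm = -2059.7326 rpm

-2059.7326 rpm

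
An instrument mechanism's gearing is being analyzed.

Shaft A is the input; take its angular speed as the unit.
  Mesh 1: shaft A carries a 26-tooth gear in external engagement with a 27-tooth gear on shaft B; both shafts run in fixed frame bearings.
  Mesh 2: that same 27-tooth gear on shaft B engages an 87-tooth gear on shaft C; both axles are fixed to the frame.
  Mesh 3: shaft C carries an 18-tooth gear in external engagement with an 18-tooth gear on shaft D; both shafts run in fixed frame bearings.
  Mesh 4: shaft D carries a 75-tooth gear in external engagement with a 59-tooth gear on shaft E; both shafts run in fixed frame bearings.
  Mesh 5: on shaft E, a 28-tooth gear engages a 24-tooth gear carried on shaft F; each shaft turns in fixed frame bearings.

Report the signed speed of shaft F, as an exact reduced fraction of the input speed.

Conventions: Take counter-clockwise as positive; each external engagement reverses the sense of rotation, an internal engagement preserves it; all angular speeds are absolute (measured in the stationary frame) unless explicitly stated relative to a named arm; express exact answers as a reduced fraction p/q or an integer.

-2275/5133

5-mesh fixed-axis compound train (all bearings frame-fixed)
mesh 1 [26T→27T]: |ω|/ω_in = 1×26/27 = 26/27, sense flips to −
mesh 2 [27T→87T]: |ω|/ω_in = (26/27)×27/87 = 26/87, sense flips to +
mesh 3 [18T→18T]: |ω|/ω_in = (26/87)×18/18 = 26/87, sense flips to −
mesh 4 [75T→59T]: |ω|/ω_in = (26/87)×75/59 = 650/1711, sense flips to +
mesh 5 [28T→24T]: |ω|/ω_in = (650/1711)×28/24 = 2275/5133, sense flips to −
signed output speed (× input speed) = -2275/5133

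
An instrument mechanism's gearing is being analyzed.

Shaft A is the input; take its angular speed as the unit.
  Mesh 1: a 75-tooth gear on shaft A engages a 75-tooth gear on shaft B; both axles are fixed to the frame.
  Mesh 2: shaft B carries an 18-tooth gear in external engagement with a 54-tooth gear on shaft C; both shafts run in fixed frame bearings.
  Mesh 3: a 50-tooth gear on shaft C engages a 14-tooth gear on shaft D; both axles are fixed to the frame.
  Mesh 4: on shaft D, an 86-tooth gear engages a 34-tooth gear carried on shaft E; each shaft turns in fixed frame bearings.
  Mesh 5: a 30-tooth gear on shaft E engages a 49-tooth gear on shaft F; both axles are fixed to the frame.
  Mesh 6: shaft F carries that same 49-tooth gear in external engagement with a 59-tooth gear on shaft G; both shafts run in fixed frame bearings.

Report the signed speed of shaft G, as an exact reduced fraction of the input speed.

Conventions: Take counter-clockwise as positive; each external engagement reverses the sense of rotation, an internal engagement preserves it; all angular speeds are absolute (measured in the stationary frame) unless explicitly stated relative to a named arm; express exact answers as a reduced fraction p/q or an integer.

10750/7021

6-mesh fixed-axis compound train (all bearings frame-fixed)
mesh 1 [75T→75T]: |ω|/ω_in = 1×75/75 = 1, sense flips to −
mesh 2 [18T→54T]: |ω|/ω_in = 1×18/54 = 1/3, sense flips to +
mesh 3 [50T→14T]: |ω|/ω_in = (1/3)×50/14 = 25/21, sense flips to −
mesh 4 [86T→34T]: |ω|/ω_in = (25/21)×86/34 = 1075/357, sense flips to +
mesh 5 [30T→49T]: |ω|/ω_in = (1075/357)×30/49 = 10750/5831, sense flips to −
mesh 6 [49T→59T]: |ω|/ω_in = (10750/5831)×49/59 = 10750/7021, sense flips to +
signed output speed (× input speed) = 10750/7021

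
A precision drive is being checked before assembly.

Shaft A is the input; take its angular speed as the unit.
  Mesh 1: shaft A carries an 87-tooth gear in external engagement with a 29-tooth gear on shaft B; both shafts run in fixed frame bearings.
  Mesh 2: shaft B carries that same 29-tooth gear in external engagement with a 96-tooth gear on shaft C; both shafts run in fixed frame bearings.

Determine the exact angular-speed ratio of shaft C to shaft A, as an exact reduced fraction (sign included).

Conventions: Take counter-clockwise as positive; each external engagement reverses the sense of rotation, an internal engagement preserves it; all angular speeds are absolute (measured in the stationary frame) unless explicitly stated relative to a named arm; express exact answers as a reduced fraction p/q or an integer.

class = fixed-axis compound train [2 meshes; 2 ratios multiply, 2 sense flips]
mesh 1 [87T→29T]: running ratio 3, sense −
mesh 2 [29T→96T]: running ratio 29/32, sense +
ω_out/ω_in = 29/32

29/32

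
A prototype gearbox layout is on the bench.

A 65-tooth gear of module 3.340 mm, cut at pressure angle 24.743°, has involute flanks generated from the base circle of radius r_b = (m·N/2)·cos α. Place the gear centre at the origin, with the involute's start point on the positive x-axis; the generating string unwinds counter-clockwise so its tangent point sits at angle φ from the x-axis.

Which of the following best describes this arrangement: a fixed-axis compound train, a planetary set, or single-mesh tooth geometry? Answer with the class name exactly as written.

single-mesh tooth geometry

single-mesh involute tooth geometry (65T wheel at module 3.340)
classification: single-mesh tooth geometry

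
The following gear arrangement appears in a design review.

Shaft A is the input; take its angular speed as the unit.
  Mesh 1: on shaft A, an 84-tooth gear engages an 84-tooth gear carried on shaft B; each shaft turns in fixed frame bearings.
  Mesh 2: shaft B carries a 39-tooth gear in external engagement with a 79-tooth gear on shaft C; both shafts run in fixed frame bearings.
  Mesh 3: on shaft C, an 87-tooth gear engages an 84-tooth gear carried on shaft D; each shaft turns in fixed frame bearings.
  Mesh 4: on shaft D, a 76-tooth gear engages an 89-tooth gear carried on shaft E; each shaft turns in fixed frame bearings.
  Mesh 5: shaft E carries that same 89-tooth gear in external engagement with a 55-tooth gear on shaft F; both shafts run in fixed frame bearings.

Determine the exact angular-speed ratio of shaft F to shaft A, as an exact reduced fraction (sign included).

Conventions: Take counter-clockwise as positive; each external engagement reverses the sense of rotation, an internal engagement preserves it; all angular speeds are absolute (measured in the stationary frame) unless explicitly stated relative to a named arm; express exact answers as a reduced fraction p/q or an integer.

class = fixed-axis compound train [5 meshes; 5 ratios multiply, 5 sense flips]
mesh 1 [84T→84T]: running ratio 1, sense −
mesh 2 [39T→79T]: running ratio 39/79, sense +
mesh 3 [87T→84T]: running ratio 1131/2212, sense −
mesh 4 [76T→89T]: running ratio 21489/49217, sense +
mesh 5 [89T→55T]: running ratio 21489/30415, sense −
ω_out/ω_in = -21489/30415

-21489/30415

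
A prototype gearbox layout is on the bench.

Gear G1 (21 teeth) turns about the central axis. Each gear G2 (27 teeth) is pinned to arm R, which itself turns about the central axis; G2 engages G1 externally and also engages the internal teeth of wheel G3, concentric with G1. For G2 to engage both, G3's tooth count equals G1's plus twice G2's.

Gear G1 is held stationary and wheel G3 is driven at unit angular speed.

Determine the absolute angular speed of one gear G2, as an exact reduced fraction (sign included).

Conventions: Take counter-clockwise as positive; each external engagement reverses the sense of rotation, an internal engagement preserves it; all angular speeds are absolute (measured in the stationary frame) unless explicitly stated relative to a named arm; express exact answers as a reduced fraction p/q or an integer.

class = planetary set [G3 = 21+2·27 = 75; Willis about the carrier]
ring teeth: 21 + 2·27 = 75
21(ω_sun−ω_arm) = −75(ω_ring−ω_arm),  ω_sun = 0, ω_ring = 1
21(0−ω_arm) = −75(1−ω_arm)  ⇒  96·ω_arm = 75  ⇒  ω_arm = 25/32
sun–planet mesh: 21·(0−25/32) = −27·(ω_p−ω_arm)  ⇒  ω_p−ω_arm = 175/288
ω_p = 25/32 + 175/288 = 25/18
exact speed ratio = 25/18

25/18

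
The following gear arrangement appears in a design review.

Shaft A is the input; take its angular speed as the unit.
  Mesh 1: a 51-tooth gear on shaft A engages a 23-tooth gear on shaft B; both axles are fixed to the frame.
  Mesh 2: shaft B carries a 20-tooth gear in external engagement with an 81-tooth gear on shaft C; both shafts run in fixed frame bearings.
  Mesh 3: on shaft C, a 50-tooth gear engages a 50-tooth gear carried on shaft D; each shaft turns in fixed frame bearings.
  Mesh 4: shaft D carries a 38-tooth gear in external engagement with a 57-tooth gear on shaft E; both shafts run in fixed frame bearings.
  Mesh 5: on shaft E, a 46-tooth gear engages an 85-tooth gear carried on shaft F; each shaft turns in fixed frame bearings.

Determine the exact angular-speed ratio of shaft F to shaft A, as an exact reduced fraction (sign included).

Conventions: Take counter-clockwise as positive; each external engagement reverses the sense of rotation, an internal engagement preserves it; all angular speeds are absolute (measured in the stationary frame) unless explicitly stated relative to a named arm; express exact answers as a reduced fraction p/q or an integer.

-16/81

class = fixed-axis compound train [5 meshes; 5 ratios multiply, 5 sense flips]
mesh 1 [51T→23T]: running ratio 51/23, sense −
mesh 2 [20T→81T]: running ratio 340/621, sense +
mesh 3 [50T→50T]: running ratio 340/621, sense −
mesh 4 [38T→57T]: running ratio 680/1863, sense +
mesh 5 [46T→85T]: running ratio 16/81, sense −
ω_out/ω_in = -16/81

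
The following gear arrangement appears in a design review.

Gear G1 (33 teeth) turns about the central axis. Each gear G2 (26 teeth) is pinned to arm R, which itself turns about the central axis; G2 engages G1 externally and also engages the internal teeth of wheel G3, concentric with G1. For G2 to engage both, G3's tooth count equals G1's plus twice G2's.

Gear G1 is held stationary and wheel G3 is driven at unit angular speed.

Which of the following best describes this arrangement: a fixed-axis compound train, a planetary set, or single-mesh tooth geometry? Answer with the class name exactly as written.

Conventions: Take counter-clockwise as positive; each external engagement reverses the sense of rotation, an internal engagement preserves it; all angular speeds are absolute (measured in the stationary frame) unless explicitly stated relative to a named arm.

planetary set (33T centre, 26T on arm, 85T internal) — Willis relation
classification: planetary set

planetary set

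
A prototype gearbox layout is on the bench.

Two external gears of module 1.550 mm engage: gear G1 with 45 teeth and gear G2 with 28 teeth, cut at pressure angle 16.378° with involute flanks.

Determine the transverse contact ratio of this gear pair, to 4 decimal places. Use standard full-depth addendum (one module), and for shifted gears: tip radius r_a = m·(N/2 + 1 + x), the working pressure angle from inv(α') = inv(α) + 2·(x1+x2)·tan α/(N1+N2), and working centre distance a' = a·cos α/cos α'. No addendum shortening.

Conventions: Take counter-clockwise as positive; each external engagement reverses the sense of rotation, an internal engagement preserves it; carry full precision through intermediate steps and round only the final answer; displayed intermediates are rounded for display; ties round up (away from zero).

recognized (one external pair, fixed centres): single-mesh tooth geometry, m = 1.550, N1 = 45, N2 = 28
base radii: r_b1 = 33.459853, r_b2 = 20.819464
tip radii: r_a1 = 36.425000, r_a2 = 23.250000
no profile shift: α' = α, a' = a
action lengths: √(r_a1²−r_b1²) = 14.395098, √(r_a2²−r_b2²) = 10.349512
base pitch p_b = π·m·cos α = 4.671877
CR = (14.395098 + 10.349512 − 56.575000·sin 16.37800°)/4.671877 = 1.881895
contact ratio ≈ 1.8819

1.8819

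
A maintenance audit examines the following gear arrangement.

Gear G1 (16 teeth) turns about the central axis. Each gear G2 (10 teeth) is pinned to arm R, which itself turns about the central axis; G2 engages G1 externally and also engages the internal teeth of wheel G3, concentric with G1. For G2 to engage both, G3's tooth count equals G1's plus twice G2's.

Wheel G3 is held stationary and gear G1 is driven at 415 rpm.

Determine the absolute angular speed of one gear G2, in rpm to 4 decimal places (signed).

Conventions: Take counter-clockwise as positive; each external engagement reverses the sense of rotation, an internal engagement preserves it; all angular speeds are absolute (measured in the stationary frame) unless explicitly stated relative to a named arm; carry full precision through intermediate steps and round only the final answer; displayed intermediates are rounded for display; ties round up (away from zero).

planetary set (16T centre, 10T on arm, 36T internal) — Willis relation
normalise by the input: solve with ω_sun = 1, then scale by 415 rpm
ring teeth: 16 + 2·10 = 36
16(ω_sun−ω_arm) = −36(ω_ring−ω_arm),  ω_ring = 0, ω_sun = 1
16(1−ω_arm) = −36(0−ω_arm)  ⇒  52·ω_arm = 16  ⇒  ω_arm = 4/13
sun–planet mesh: 16·(1−4/13) = −10·(ω_p−ω_arm)  ⇒  ω_p−ω_arm = -72/65
ω_p = 4/13 − 72/65 = -4/5
scale: ω_p = -4/5 × 415 rpm = -332.0000 rpm

-332.0000 rpm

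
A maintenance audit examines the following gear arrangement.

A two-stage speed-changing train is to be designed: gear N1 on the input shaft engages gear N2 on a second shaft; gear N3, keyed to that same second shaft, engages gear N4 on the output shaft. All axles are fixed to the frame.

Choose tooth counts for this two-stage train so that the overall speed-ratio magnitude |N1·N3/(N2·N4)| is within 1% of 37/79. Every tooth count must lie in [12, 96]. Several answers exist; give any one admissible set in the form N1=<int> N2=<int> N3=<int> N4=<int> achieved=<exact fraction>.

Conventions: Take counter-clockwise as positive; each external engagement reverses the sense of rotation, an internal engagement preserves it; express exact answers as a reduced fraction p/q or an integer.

class = fixed-axis compound train [2-stage, 37/79 wanted]
target = 37/79 in lowest terms: an exact hit needs N1·N3 = k·37 and N2·N4 = k·79 for one integer k, every count in [12, 96]; additionally prefer no 1:1 stage (N1 ≠ N2, N3 ≠ N4)
k = 1…11: no 1:1-free in-range split of k·37 and k·79 into factor pairs; take k = 12
k = 12: N1·N3 = 444 = 12·37, N2·N4 = 948 = 79·12
achieved = 12·37/(79·12) = 37/79; |achieved − target| = 0 ≤ 37/7900 ✓

N1=12 N2=79 N3=37 N4=12 achieved=37/79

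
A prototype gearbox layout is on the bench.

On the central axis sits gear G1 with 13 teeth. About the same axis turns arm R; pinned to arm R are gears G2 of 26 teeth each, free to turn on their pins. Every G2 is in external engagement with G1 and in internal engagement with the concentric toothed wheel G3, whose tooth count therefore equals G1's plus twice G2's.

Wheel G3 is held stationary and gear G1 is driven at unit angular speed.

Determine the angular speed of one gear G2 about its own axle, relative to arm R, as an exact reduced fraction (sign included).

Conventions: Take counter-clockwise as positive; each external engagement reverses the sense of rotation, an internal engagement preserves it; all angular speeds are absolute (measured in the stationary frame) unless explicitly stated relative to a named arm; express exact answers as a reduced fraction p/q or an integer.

-5/12

planetary set (13T centre, 26T on arm, 65T internal) — Willis relation
ring teeth: 13 + 2·26 = 65
13(ω_sun−ω_arm) = −65(ω_ring−ω_arm),  ω_ring = 0, ω_sun = 1
13(1−ω_arm) = −65(0−ω_arm)  ⇒  78·ω_arm = 13  ⇒  ω_arm = 1/6
sun–planet mesh: 13·(1−1/6) = −26·(ω_p−ω_arm)  ⇒  ω_p−ω_arm = -5/12
exact speed ratio = -5/12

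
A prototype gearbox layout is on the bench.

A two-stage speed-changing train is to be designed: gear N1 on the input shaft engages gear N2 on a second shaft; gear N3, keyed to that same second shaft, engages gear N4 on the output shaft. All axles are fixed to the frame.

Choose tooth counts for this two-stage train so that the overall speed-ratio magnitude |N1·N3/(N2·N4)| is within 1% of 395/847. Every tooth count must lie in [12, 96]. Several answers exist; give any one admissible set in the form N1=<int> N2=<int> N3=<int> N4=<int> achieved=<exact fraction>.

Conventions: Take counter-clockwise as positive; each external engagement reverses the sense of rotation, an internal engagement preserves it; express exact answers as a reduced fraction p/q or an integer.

class = fixed-axis compound train [2-stage, 395/847 wanted]
target = 395/847 in lowest terms: an exact hit needs N1·N3 = k·395 and N2·N4 = k·847 for one integer k, every count in [12, 96]; additionally prefer no 1:1 stage (N1 ≠ N2, N3 ≠ N4)
k = 1…2: no 1:1-free in-range split of k·395 and k·847 into factor pairs; take k = 3
k = 3: N1·N3 = 1185 = 15·79, N2·N4 = 2541 = 33·77
achieved = 15·79/(33·77) = 395/847; |achieved − target| = 0 ≤ 79/16940 ✓

N1=15 N2=33 N3=79 N4=77 achieved=395/847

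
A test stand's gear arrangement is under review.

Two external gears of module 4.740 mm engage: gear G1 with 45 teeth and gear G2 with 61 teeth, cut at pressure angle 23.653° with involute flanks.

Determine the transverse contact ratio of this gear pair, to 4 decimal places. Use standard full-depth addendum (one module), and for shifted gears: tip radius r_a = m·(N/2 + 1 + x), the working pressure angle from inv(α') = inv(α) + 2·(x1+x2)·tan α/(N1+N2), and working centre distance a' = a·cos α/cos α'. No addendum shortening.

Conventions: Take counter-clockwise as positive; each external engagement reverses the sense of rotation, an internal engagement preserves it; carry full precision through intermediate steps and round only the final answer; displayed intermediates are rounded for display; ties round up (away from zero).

class = single-mesh tooth geometry [involute pair 45T × 61T, m = 4.740]
base radii: r_b1 = 97.690547, r_b2 = 132.424964
tip radii: r_a1 = 111.390000, r_a2 = 149.310000
no profile shift: α' = α, a' = a
action lengths: √(r_a1²−r_b1²) = 53.519053, √(r_a2²−r_b2²) = 68.971769
base pitch p_b = π·m·cos α = 13.640174
CR = (53.519053 + 68.971769 − 251.220000·sin 23.65300°)/13.640174 = 1.591053
contact ratio ≈ 1.5911

1.5911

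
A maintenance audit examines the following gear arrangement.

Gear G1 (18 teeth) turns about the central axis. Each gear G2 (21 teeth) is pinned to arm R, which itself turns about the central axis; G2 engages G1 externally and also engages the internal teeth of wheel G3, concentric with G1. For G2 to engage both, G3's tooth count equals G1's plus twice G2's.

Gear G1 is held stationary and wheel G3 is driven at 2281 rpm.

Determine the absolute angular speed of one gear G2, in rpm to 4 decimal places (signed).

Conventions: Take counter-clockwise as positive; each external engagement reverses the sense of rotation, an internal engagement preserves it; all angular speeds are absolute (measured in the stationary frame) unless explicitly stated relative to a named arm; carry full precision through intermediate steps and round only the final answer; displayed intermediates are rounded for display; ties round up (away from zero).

planetary set (18T centre, 21T on arm, 60T internal) — Willis relation
normalise by the input: solve with ω_ring = 1, then scale by 2281 rpm
ring teeth: 18 + 2·21 = 60
18(ω_sun−ω_arm) = −60(ω_ring−ω_arm),  ω_sun = 0, ω_ring = 1
18(0−ω_arm) = −60(1−ω_arm)  ⇒  78·ω_arm = 60  ⇒  ω_arm = 10/13
sun–planet mesh: 18·(0−10/13) = −21·(ω_p−ω_arm)  ⇒  ω_p−ω_arm = 60/91
ω_p = 10/13 + 60/91 = 10/7
scale: ω_p = 10/7 × 2281 rpm = +3258.5714 rpm

+3258.5714 rpm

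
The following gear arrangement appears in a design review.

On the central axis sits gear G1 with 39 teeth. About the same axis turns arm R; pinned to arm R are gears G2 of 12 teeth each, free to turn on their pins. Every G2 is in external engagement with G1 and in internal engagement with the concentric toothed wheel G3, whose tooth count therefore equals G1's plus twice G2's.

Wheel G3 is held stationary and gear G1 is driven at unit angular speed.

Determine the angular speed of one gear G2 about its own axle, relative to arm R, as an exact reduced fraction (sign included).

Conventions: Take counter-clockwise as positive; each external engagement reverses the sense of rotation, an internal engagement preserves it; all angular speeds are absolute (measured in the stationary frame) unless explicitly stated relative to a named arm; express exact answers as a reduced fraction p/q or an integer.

class = planetary set [G3 = 39+2·12 = 63; Willis about the carrier]
ring teeth: 39 + 2·12 = 63
39(ω_sun−ω_arm) = −63(ω_ring−ω_arm),  ω_ring = 0, ω_sun = 1
39(1−ω_arm) = −63(0−ω_arm)  ⇒  102·ω_arm = 39  ⇒  ω_arm = 13/34
sun–planet mesh: 39·(1−13/34) = −12·(ω_p−ω_arm)  ⇒  ω_p−ω_arm = -273/136
exact speed ratio = -273/136

-273/136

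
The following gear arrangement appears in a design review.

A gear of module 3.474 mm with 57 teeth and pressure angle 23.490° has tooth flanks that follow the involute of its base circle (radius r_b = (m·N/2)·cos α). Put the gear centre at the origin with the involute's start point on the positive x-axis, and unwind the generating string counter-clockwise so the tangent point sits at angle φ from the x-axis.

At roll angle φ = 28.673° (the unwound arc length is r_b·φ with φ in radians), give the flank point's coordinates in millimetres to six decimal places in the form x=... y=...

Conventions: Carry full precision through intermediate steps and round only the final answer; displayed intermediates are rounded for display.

topology: single-mesh involute geometry — m = 3.474, N = 57
pitch radius r_p = m·N/2 = 3.474·57/2 = 99.009000
base radius r_b = r_p·cos α = 99.009000·cos 23.490° = 90.804090
roll angle φ = 28.673° = 0.50043826 rad
x = r_b·(cos φ + φ·sin φ) = 101.472453
y = r_b·(sin φ − φ·cos φ) = 3.699304

x=101.472453 y=3.699304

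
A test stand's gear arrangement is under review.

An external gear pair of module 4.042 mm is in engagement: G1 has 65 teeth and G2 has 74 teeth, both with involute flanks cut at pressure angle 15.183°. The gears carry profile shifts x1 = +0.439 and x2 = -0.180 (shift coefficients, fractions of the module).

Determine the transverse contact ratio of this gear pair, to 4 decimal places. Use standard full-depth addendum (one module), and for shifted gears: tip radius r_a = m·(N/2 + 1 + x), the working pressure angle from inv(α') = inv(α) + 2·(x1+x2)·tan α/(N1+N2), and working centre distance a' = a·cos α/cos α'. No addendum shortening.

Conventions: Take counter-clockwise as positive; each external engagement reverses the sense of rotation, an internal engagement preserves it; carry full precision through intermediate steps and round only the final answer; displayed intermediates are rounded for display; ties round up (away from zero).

recognized (one external pair, fixed centres): single-mesh tooth geometry, m = 4.042, N1 = 65, N2 = 74
base radii: r_b1 = 126.779606, r_b2 = 144.333705
tip radii: r_a1 = 137.181438, r_a2 = 152.868440
inv(α') = inv(15.183°) + 2·(+0.439-0.180)·tan α/(65+74) = 0.00739338  ⇒  α' = 15.93047°
a' = a·cos α / cos α' = 280.9190·cos 15.183°/cos 15.93047° = 281.941118
action lengths: √(r_a1²−r_b1²) = 52.399223, √(r_a2²−r_b2²) = 50.364091
base pitch p_b = π·m·cos α = 12.255073
CR = (52.399223 + 50.364091 − 281.941118·sin 15.93047°)/12.255073 = 2.070879
contact ratio ≈ 2.0709

2.0709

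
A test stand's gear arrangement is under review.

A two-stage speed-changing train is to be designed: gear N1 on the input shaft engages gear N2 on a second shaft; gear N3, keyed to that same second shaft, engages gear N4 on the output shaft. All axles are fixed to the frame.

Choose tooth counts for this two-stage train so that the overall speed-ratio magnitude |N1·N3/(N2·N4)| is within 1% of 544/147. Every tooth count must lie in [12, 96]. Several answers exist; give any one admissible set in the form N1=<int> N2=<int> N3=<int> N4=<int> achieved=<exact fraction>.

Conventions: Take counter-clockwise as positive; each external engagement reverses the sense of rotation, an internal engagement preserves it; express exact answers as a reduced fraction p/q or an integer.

N1=16 N2=14 N3=68 N4=21 achieved=544/147

topology: fixed-axis compound train — 2 stages, target 544/147
target = 544/147 in lowest terms: an exact hit needs N1·N3 = k·544 and N2·N4 = k·147 for one integer k, every count in [12, 96]; additionally prefer no 1:1 stage (N1 ≠ N2, N3 ≠ N4)
k = 1: no 1:1-free in-range split of k·544 and k·147 into factor pairs; take k = 2
k = 2: N1·N3 = 1088 = 16·68, N2·N4 = 294 = 14·21
achieved = 16·68/(14·21) = 544/147; |achieved − target| = 0 ≤ 136/3675 ✓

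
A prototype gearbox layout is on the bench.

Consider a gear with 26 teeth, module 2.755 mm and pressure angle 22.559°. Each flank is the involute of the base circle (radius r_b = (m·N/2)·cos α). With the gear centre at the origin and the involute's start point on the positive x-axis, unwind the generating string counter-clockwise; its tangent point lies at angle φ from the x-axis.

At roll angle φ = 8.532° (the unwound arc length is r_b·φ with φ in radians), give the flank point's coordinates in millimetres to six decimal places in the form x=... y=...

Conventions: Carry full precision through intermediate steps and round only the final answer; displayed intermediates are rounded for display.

single-mesh involute tooth geometry (26T wheel at module 2.755)
pitch radius r_p = m·N/2 = 2.755·26/2 = 35.815000
base radius r_b = r_p·cos α = 35.815000·cos 22.559° = 33.074614
roll angle φ = 8.532° = 0.14891149 rad
x = r_b·(cos φ + φ·sin φ) = 33.439293
y = r_b·(sin φ − φ·cos φ) = 0.036324

x=33.439293 y=0.036324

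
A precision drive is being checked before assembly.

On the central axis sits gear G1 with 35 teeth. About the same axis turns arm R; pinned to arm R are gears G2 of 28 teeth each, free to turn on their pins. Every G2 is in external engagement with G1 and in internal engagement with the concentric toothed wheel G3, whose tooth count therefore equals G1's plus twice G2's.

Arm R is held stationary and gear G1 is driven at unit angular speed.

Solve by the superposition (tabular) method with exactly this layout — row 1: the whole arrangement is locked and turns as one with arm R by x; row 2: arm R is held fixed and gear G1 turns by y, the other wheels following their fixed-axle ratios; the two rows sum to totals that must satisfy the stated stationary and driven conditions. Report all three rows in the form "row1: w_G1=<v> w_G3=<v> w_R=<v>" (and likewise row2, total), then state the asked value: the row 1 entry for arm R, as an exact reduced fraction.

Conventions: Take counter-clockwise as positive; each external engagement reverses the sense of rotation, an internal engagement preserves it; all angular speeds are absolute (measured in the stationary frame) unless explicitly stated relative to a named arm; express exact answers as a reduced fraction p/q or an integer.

row1: w_G1=0 w_G3=0 w_R=0
row2: w_G1=1 w_G3=-5/13 w_R=0
total: w_G1=1 w_G3=-5/13 w_R=0
asked value: 0

class = planetary set [G3 = 35+2·28 = 91; Willis about the carrier]
superposition row 1 [locked train]: every member turns x
row 2 — arm fixed, fixed-axis ratios: sun y, ring −(35/91)·y, arm 0
boundary: total ω_arm = x = 0 and total ω_sun = x + y = 1  ⇒  y = 1, x = 0
row 2 ring = −(35/91)·1 = -5/13
totals (row 1 + row 2): sun 0 + 1 = 1, ring 0 + (-5/13) = -5/13, arm 0 + 0 = 0
asked cell (row1, arm) = 0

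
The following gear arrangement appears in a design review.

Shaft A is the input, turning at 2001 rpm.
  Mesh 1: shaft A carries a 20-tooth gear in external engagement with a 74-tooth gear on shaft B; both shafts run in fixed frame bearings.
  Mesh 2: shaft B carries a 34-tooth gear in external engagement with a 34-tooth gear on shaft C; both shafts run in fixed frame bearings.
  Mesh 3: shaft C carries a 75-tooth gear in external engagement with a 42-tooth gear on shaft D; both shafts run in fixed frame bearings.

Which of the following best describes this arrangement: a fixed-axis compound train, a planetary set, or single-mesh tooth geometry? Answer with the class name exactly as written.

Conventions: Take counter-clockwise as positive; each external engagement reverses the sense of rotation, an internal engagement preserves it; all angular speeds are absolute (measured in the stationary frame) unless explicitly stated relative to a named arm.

recognized (4 fixed axles, 3 meshes): fixed-axis compound train
classification: fixed-axis compound train

fixed-axis compound train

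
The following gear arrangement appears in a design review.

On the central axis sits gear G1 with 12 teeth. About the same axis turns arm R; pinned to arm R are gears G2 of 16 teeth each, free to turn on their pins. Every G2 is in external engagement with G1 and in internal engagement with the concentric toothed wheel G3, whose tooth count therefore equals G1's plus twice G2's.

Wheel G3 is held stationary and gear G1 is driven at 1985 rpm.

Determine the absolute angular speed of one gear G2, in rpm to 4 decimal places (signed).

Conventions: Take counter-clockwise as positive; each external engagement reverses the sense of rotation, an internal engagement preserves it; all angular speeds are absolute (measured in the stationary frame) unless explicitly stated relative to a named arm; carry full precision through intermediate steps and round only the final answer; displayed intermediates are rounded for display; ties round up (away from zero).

recognized (axles ride arm R): planetary set, 12/16/44 teeth
normalise by the input: solve with ω_sun = 1, then scale by 1985 rpm
ring teeth: 12 + 2·16 = 44
12(ω_sun−ω_arm) = −44(ω_ring−ω_arm),  ω_ring = 0, ω_sun = 1
12(1−ω_arm) = −44(0−ω_arm)  ⇒  56·ω_arm = 12  ⇒  ω_arm = 3/14
sun–planet mesh: 12·(1−3/14) = −16·(ω_p−ω_arm)  ⇒  ω_p−ω_arm = -33/56
ω_p = 3/14 − 33/56 = -3/8
scale: ω_p = -3/8 × 1985 rpm = -744.3750 rpm

-744.3750 rpm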